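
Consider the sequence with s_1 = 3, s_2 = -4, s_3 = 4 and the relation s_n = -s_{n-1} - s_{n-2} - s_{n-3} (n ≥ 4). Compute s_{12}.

-3

Step forward from the initial values:
s_4 = -3;  s_5 = 3;  s_6 = -4;  s_7 = 4;  s_8 = -3;  s_9 = 3;  s_{10} = -4;  s_{11} = 4;  s_{12} = -3.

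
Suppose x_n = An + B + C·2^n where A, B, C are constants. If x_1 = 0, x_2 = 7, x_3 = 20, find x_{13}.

At n = 1, 2, 3: A + B + 2C = 0; 2A + B + 4C = 7; 3A + B + 8C = 20.
Subtracting the first from the second: A + 2C = 7.
Subtracting the second from the third: A + 4C = 13.
Solving: C = 3, A = 1, then B = -7.
So x_n = 1·n + (-7) + 3·2^n; at n=13 this is 24582.

24582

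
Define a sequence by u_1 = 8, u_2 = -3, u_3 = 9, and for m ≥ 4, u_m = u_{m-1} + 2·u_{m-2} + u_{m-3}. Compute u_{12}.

Compute successive terms:
u_4 = 11; u_5 = 26; u_6 = 57; u_7 = 120; u_8 = 260; u_9 = 557; u_{10} = 1197; u_{11} = 2571; u_{12} = 5522.

5522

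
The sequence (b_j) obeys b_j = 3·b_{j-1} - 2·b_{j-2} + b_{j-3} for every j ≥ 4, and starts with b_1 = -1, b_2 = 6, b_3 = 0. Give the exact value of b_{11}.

-4845

Iterate the recurrence:
b_4 = -13, b_5 = -33, b_6 = -73, b_7 = -166, b_8 = -385, b_9 = -896, b_{10} = -2084, b_{11} = -4845.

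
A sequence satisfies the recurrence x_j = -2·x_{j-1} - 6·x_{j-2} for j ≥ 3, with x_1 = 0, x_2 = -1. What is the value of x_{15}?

Step forward from the initial values:
x_3 = 2; x_4 = 2; x_5 = -16; …; x_{12} = -736; x_{13} = 19712; x_{14} = -35008; x_{15} = -48256.

-48256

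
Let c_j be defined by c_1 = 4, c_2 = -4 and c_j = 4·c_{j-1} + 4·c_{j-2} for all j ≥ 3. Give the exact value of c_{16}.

c_3 = 0, c_4 = -16, c_5 = -64, …, c_{13} = -19480576, c_{14} = -94060544, c_{15} = -454164480, c_{16} = -2192900096.

-2192900096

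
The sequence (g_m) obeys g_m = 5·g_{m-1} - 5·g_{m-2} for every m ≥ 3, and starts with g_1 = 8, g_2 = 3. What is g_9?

Compute successive terms:
g_3 = -25, g_4 = -140, g_5 = -575, g_6 = -2175, g_7 = -8000, g_8 = -29125, g_9 = -105625.

-105625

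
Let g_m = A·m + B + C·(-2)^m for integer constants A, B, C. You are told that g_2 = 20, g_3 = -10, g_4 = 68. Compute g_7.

-346

Write the equations: 2A + B + 4C = 20; 3A + B - 8C = -10; 4A + B + 16C = 68.
Subtracting the first from the second: A - 12C = -30.
Subtracting the second from the third: A + 24C = 78.
Solving: C = 3, A = 6, then B = -4.
So g_m = 6·m + (-4) + 3·(-2)^m; at m=7 this is -346.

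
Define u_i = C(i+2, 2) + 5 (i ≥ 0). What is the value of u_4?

C(6, 2) = 15, so u_4 = 20.

20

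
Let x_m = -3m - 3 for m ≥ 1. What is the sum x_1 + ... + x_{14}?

-357

Over m = 1..14: Σm = 105.
Total = (-3)·105 + (-3)·14 = -357.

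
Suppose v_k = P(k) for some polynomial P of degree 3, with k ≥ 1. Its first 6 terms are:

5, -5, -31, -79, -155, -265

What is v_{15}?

-3775

1st diffs: -10, -26, -48, -76, -110.
2nd diffs: -16, -22, -28, -34.
3rd diffs: -6, -6, -6 (constant).
So v_k = -k^3 - 2k^2 + 3k + 5.
Evaluating at k = 15 gives v_{15} = -3775.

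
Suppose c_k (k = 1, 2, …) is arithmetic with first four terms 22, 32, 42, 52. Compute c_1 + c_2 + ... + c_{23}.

Common difference d = 10.
c_k = 22 + (k - 1)·10.
c_{23} = 242; S = 23·(22 + 242)/2 = 3036.

3036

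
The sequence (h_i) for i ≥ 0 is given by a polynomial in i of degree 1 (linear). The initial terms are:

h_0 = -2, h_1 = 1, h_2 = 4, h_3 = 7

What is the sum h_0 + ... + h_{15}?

1st diffs: 3, 3, 3 (constant).
So h_i = 3i - 2.
Continuing: …, 10, 13, 16, 19, …, h_{15} = 43.
Summing i = 0..15 (16 terms) gives 328.

328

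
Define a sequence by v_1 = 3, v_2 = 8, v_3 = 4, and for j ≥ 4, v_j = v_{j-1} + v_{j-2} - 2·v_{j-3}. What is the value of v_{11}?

10

v_4 = 6  v_5 = -6  v_6 = -8  v_7 = -26  v_8 = -22  v_9 = -32  v_{10} = -2  v_{11} = 10.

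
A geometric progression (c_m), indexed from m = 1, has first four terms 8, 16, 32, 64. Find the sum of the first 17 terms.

1048568

Common ratio r = 2.
c_m = 8·2^(m-1).
S = 8·(2^17 - 1)/(2 - 1) = 8·(131072 - 1)/(1) = 1048568.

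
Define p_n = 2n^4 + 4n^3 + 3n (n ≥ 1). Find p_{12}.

p_{12} = 2·12^4 + 4·12^3 + 3·12 = 48420.

48420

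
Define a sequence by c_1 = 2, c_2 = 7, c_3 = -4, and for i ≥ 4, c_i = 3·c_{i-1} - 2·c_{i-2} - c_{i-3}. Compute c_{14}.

9877

Step forward from the initial values:
c_4 = -28, c_5 = -83, c_6 = -189, …, c_{11} = -1548, c_{12} = -749, c_{13} = 2277, c_{14} = 9877.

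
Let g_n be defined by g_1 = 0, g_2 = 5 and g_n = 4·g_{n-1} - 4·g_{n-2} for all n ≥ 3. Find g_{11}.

25600

g_3 = 20; g_4 = 60; g_5 = 160; g_6 = 400; g_7 = 960; g_8 = 2240; g_9 = 5120; g_{10} = 11520; g_{11} = 25600.
(Characteristic roots are 2 and 2.)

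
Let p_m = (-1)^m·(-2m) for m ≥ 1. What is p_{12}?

-24

(-1)^12 = 1; -2m at m=12 is -24; so p_{12} = -24.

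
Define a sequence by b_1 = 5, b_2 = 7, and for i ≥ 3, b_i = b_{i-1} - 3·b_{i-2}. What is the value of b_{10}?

Compute successive terms:
b_3 = -8, b_4 = -29, b_5 = -5, b_6 = 82, b_7 = 97, b_8 = -149, b_9 = -440, b_{10} = 7.

7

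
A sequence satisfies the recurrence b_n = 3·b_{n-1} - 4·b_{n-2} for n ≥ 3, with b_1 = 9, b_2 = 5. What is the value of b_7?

171

Applying the relation repeatedly:
b_3 = -21  b_4 = -83  b_5 = -165  b_6 = -163  b_7 = 171.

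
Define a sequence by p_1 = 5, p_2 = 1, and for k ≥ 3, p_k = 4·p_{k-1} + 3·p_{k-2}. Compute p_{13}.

Step forward from the initial values:
p_3 = 19;  p_4 = 79;  p_5 = 373;  …;  p_{10} = 805633;  p_{11} = 3742771;  p_{12} = 17387983;  p_{13} = 80780245.

80780245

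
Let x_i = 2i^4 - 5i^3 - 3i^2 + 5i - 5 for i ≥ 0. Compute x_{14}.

62589

x_{14} = 2·14^4 - 5·14^3 - 3·14^2 + 5·14 - 5 = 62589.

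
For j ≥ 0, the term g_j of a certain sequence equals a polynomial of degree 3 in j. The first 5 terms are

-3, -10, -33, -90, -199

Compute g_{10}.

-2953

1st diffs: -7, -23, -57, -109.
2nd diffs: -16, -34, -52.
3rd diffs: -18, -18 (constant).
So g_j = -3j^3 + j^2 - 5j - 3.
Evaluating at j = 10 gives g_{10} = -2953.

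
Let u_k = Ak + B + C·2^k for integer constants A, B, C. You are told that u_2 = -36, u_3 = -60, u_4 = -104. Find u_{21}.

-10485852

Plug in k = 2, 3, 4: 2A + B + 4C = -36; 3A + B + 8C = -60; 4A + B + 16C = -104.
Subtracting the first from the second: A + 4C = -24.
Subtracting the second from the third: A + 8C = -44.
Solving: C = -5, A = -4, then B = -8.
Therefore u_{21} = -84 + (-8) + (-5)·2097152 = -10485852.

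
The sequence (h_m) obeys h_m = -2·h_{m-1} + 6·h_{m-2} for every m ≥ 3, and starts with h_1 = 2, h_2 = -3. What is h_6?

-756

Step forward from the initial values:
h_3 = 18, h_4 = -54, h_5 = 216, h_6 = -756.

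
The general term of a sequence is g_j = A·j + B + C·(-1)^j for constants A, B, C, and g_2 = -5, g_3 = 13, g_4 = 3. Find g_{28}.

The three given values yield: 2A + B + C = -5; 3A + B - C = 13; 4A + B + C = 3.
Subtracting the first from the second: A - 2C = 18.
Subtracting the second from the third: A + 2C = -10.
Solving: C = -7, A = 4, then B = -6.
Therefore g_{28} = 112 + (-6) + (-7)·1 = 99.

99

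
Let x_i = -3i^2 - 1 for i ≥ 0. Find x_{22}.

x_{22} = -3·22^2 - 1 = -1453.

-1453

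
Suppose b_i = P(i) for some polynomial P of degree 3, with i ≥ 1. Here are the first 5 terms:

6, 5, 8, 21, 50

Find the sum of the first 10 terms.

1st diffs: -1, 3, 13, 29.
2nd diffs: 4, 10, 16.
3rd diffs: 6, 6 (constant).
So b_i = i^3 - 4i^2 + 4i + 5.
Continuing: …, 101, 180, 293, 446, …, b_{10} = 645.
Summing i = 1..10 (10 terms) gives 1755.

1755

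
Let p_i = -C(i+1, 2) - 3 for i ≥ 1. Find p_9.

-48

C(10, 2) = 45, so p_9 = -48.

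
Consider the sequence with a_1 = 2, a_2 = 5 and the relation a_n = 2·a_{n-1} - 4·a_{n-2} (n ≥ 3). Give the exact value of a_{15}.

Applying the relation repeatedly:
a_3 = 2;  a_4 = -16;  a_5 = -40;  …;  a_{12} = -1024;  a_{13} = 8192;  a_{14} = 20480;  a_{15} = 8192.

8192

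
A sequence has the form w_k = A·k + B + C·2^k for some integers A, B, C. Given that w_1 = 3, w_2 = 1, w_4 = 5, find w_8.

229

At k = 1, 2, 4: A + B + 2C = 3; 2A + B + 4C = 1; 4A + B + 16C = 5.
Subtracting the first from the second: A + 2C = -2.
Subtracting the second from the third: 2A + 12C = 4.
Solving: C = 1, A = -4, then B = 5.
So w_k = -4·k + 5 + 1·2^k; at k=8 this is 229.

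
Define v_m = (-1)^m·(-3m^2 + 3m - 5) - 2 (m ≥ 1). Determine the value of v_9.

(-1)^9 = -1; -3m^2 + 3m - 5 at m=9 is -221; so v_9 = 219.

219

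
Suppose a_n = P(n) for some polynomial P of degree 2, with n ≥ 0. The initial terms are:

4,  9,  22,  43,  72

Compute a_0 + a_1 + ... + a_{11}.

1st diffs: 5, 13, 21, 29.
2nd diffs: 8, 8, 8 (constant).
So a_n = 4n^2 + n + 4.
Continuing: …, 109, 154, 207, 268, …, a_{11} = 499.
Summing n = 0..11 (12 terms) gives 2138.

2138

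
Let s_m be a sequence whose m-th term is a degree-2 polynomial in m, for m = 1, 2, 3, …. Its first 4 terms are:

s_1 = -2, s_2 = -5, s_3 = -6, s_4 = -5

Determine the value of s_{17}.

1st diffs: -3, -1, 1.
2nd diffs: 2, 2 (constant).
So s_m = m^2 - 6m + 3.
Evaluating at m = 17 gives s_{17} = 190.

190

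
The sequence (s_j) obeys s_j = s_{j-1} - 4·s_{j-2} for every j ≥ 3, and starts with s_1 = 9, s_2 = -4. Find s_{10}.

s_3 = -40  s_4 = -24  s_5 = 136  s_6 = 232  s_7 = -312  s_8 = -1240  s_9 = 8  s_{10} = 4968.

4968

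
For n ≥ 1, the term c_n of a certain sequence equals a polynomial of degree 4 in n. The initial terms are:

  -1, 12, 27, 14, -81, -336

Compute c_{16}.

1st diffs: 13, 15, -13, -95, -255.
2nd diffs: 2, -28, -82, -160.
3rd diffs: -30, -54, -78.
4th diffs: -24, -24 (constant).
Newton forward-difference form: c_n = -1 + 13·C(n-1,1) + 2·C(n-1,2) + (-30)·C(n-1,3) + (-24)·C(n-1,4).
At n = 16: n-1 = 15, so c_{16} = -1 + 195 + 210 - 13650 - 32760 = -46006.

-46006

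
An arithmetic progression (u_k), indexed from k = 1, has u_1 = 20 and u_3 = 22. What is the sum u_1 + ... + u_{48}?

2088

Common difference d = (22 - 20) / (3 - 1) = 1.
u_k = 20 + (k - 1)·1.
u_{48} = 67; S = 48·(20 + 67)/2 = 2088.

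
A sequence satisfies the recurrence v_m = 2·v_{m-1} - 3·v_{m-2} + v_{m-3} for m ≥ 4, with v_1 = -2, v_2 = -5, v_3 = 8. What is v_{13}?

Iterate the recurrence:
v_4 = 29; v_5 = 29; v_6 = -21; v_7 = -100; v_8 = -108; v_9 = 63; v_{10} = 350; v_{11} = 403; v_{12} = -181; v_{13} = -1221.

-1221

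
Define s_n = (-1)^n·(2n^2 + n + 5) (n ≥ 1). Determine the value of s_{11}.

(-1)^11 = -1; 2n^2 + n + 5 at n=11 is 258; so s_{11} = -258.

-258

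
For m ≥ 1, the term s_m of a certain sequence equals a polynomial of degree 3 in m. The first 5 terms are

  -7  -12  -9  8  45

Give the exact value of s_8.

336

1st diffs: -5, 3, 17, 37.
2nd diffs: 8, 14, 20.
3rd diffs: 6, 6 (constant).
Newton forward-difference form: s_m = -7 + (-5)·C(m-1,1) + 8·C(m-1,2) + 6·C(m-1,3).
At m = 8: m-1 = 7, so s_8 = -7 - 35 + 168 + 210 = 336.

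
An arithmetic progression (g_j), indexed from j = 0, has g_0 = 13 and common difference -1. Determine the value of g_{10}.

g_j = 13 + (j - 0)·(-1).
g_{10} = 13 + 10·(-1) = 3.

3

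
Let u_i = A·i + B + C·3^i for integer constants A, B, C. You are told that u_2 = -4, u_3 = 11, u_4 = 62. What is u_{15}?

The three given values yield: 2A + B + 9C = -4; 3A + B + 27C = 11; 4A + B + 81C = 62.
Subtracting the first from the second: A + 18C = 15.
Subtracting the second from the third: A + 54C = 51.
Solving: C = 1, A = -3, then B = -7.
So u_i = -3·i + (-7) + 1·3^i; at i=15 this is 14348855.

14348855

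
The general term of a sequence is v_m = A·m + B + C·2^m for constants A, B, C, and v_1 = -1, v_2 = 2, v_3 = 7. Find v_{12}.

Write the equations: A + B + 2C = -1; 2A + B + 4C = 2; 3A + B + 8C = 7.
Subtracting the first from the second: A + 2C = 3.
Subtracting the second from the third: A + 4C = 5.
Solving: C = 1, A = 1, then B = -4.
Therefore v_{12} = 12 + (-4) + 1·4096 = 4104.

4104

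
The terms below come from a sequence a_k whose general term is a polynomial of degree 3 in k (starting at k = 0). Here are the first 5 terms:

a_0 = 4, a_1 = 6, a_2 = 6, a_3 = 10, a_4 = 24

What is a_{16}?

1st diffs: 2, 0, 4, 14.
2nd diffs: -2, 4, 10.
3rd diffs: 6, 6 (constant).
Newton forward-difference form: a_k = 4 + 2·C(k,1) + (-2)·C(k,2) + 6·C(k,3).
At k = 16: k = 16, so a_{16} = 4 + 32 - 240 + 3360 = 3156.

3156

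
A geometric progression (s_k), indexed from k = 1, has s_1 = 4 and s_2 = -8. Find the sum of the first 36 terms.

Common ratio r = -2.
s_k = 4·(-2)^(k-1).
S = 4·((-2)^36 - 1)/(-2 - 1) = 4·(68719476736 - 1)/(-3) = -91625968980.

-91625968980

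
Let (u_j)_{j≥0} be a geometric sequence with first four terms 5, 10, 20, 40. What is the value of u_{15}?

163840

Common ratio r = 2.
u_j = 5·2^(j-0).
u_{15} = 5·2^15 = 163840.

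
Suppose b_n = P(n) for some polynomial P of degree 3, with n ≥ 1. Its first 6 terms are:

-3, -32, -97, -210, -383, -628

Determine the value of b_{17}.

-11507

1st diffs: -29, -65, -113, -173, -245.
2nd diffs: -36, -48, -60, -72.
3rd diffs: -12, -12, -12 (constant).
Newton forward-difference form: b_n = -3 + (-29)·C(n-1,1) + (-36)·C(n-1,2) + (-12)·C(n-1,3).
At n = 17: n-1 = 16, so b_{17} = -3 - 464 - 4320 - 6720 = -11507.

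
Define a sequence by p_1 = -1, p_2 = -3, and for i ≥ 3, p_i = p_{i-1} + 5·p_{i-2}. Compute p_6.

-178

Iterate the recurrence:
p_3 = -8;  p_4 = -23;  p_5 = -63;  p_6 = -178.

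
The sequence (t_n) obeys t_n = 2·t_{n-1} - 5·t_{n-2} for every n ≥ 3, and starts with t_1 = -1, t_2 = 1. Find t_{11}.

Iterate the recurrence:
t_3 = 7, t_4 = 9, t_5 = -17, t_6 = -79, t_7 = -73, t_8 = 249, t_9 = 863, t_{10} = 481, t_{11} = -3353.

-3353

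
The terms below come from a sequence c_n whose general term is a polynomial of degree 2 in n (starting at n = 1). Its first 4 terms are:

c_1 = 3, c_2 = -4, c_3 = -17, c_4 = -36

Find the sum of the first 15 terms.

-3420

1st diffs: -7, -13, -19.
2nd diffs: -6, -6 (constant).
So c_n = -3n^2 + 2n + 4.
Continuing: …, -61, -92, -129, -172, …, c_{15} = -641.
Summing n = 1..15 (15 terms) gives -3420.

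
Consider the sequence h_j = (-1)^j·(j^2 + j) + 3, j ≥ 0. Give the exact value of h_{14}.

213

(-1)^14 = 1; j^2 + j at j=14 is 210; so h_{14} = 213.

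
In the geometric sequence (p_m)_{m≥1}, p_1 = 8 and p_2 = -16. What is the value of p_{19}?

2097152

Common ratio r = -2.
p_m = 8·(-2)^(m-1).
p_{19} = 8·(-2)^18 = 2097152.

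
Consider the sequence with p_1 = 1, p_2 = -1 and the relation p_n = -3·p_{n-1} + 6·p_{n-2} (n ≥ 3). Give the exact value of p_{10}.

Iterate the recurrence:
p_3 = 9, p_4 = -33, p_5 = 153, p_6 = -657, p_7 = 2889, p_8 = -12609, p_9 = 55161, p_{10} = -241137.

-241137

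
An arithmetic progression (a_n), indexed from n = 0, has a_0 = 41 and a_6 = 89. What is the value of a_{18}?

Common difference d = (89 - 41) / (6 - 0) = 8.
a_n = 41 + (n - 0)·8.
a_{18} = 41 + 18·8 = 185.

185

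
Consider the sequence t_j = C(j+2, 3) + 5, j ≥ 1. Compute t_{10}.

C(12, 3) = 220, so t_{10} = 225.

225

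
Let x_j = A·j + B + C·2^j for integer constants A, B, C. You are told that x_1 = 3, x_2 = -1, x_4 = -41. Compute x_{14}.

The three given values yield: A + B + 2C = 3; 2A + B + 4C = -1; 4A + B + 16C = -41.
Subtracting the first from the second: A + 2C = -4.
Subtracting the second from the third: 2A + 12C = -40.
Solving: C = -4, A = 4, then B = 7.
So x_j = 4·j + 7 + (-4)·2^j; at j=14 this is -65473.

-65473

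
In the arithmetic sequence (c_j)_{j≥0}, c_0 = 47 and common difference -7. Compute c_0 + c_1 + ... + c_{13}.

c_j = 47 + (j - 0)·(-7).
c_{13} = -44; S = 14·(47 + (-44))/2 = 21.

21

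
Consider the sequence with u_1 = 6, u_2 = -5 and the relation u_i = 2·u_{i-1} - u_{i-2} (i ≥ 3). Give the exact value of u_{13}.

-126

Step forward from the initial values:
u_3 = -16;  u_4 = -27;  u_5 = -38;  …;  u_{10} = -93;  u_{11} = -104;  u_{12} = -115;  u_{13} = -126.
(Characteristic roots are 1 and 1.)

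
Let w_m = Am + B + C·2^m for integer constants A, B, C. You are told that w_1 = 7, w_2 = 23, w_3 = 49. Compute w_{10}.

Plug in m = 1, 2, 3: A + B + 2C = 7; 2A + B + 4C = 23; 3A + B + 8C = 49.
Subtracting the first from the second: A + 2C = 16.
Subtracting the second from the third: A + 4C = 26.
Solving: C = 5, A = 6, then B = -9.
Hence w_{10} = 6·10 + (-9) + 5·1024 = 5171.

5171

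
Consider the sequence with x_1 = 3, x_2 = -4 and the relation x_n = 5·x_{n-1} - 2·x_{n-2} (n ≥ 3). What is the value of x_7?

Applying the relation repeatedly:
x_3 = -26; x_4 = -122; x_5 = -558; x_6 = -2546; x_7 = -11614.

-11614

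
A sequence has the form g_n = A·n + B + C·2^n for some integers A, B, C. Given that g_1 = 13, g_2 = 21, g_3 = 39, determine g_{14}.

At n = 1, 2, 3: A + B + 2C = 13; 2A + B + 4C = 21; 3A + B + 8C = 39.
Subtracting the first from the second: A + 2C = 8.
Subtracting the second from the third: A + 4C = 18.
Solving: C = 5, A = -2, then B = 5.
Hence g_{14} = -2·14 + 5 + 5·16384 = 81897.

81897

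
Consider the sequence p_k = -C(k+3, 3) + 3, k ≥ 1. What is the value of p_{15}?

C(18, 3) = 816, so p_{15} = -813.

-813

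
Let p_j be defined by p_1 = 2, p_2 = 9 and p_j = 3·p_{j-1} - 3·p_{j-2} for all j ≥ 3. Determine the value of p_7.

-54

Applying the relation repeatedly:
p_3 = 21, p_4 = 36, p_5 = 45, p_6 = 27, p_7 = -54.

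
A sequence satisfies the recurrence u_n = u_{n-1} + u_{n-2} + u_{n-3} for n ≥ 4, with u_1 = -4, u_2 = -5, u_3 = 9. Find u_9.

Compute successive terms:
u_4 = 0;  u_5 = 4;  u_6 = 13;  u_7 = 17;  u_8 = 34;  u_9 = 64.

64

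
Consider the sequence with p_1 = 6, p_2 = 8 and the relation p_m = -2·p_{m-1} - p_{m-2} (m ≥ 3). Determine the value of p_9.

Iterate the recurrence:
p_3 = -22, p_4 = 36, p_5 = -50, p_6 = 64, p_7 = -78, p_8 = 92, p_9 = -106.
(Characteristic roots are -1 and -1.)

-106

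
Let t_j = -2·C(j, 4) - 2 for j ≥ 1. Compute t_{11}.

-662

C(11, 4) = 330, so t_{11} = -662.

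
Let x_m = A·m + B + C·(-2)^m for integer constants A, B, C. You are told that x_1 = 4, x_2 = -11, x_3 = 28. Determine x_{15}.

98344

The three given values yield: A + B - 2C = 4; 2A + B + 4C = -11; 3A + B - 8C = 28.
Subtracting the first from the second: A + 6C = -15.
Subtracting the second from the third: A - 12C = 39.
Solving: C = -3, A = 3, then B = -5.
Therefore x_{15} = 45 + (-5) + (-3)·(-32768) = 98344.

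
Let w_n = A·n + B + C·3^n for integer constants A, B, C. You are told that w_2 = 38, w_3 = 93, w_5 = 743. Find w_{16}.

129140188

The three given values yield: 2A + B + 9C = 38; 3A + B + 27C = 93; 5A + B + 243C = 743.
Subtracting the first from the second: A + 18C = 55.
Subtracting the second from the third: 2A + 216C = 650.
Solving: C = 3, A = 1, then B = 9.
Hence w_{16} = 1·16 + 9 + 3·43046721 = 129140188.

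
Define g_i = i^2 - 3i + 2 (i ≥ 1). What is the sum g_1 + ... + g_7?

70

Over i = 1..7: Σi = 28, Σi² = 140.
Total = (1)·140 + (-3)·28 + (2)·7 = 70.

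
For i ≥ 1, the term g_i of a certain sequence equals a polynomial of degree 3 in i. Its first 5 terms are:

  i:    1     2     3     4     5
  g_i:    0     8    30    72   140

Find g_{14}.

1st diffs: 8, 22, 42, 68.
2nd diffs: 14, 20, 26.
3rd diffs: 6, 6 (constant).
So g_i = i^3 + i^2 - 2i.
Evaluating at i = 14 gives g_{14} = 2912.

2912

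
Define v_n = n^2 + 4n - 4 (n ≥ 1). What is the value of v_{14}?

v_{14} = 1·14^2 + 4·14 - 4 = 248.

248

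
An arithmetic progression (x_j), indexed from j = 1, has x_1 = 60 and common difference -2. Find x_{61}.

x_j = 60 + (j - 1)·(-2).
x_{61} = 60 + 60·(-2) = -60.

-60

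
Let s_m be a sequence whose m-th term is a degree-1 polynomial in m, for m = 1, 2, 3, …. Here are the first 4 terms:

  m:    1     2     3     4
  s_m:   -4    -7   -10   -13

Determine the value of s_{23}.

-70

1st diffs: -3, -3, -3 (constant).
So s_m = -3m - 1.
Evaluating at m = 23 gives s_{23} = -70.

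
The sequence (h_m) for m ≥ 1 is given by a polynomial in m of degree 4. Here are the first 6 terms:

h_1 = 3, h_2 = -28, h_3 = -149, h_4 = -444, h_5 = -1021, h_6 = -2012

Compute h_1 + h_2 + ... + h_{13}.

-119067

1st diffs: -31, -121, -295, -577, -991.
2nd diffs: -90, -174, -282, -414.
3rd diffs: -84, -108, -132.
4th diffs: -24, -24 (constant).
Newton forward-difference form: h_m = 3 + (-31)·C(m-1,1) + (-90)·C(m-1,2) + (-84)·C(m-1,3) + (-24)·C(m-1,4).
Continuing: …, -3573, -5884, -9149, -13596, …, h_{13} = -36669.
Summing m = 1..13 (13 terms) gives -119067.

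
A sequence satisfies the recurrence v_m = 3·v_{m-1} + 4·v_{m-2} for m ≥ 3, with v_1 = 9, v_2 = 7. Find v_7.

Step forward from the initial values:
v_3 = 57;  v_4 = 199;  v_5 = 825;  v_6 = 3271;  v_7 = 13113.
(Characteristic roots are 4 and -1.)

13113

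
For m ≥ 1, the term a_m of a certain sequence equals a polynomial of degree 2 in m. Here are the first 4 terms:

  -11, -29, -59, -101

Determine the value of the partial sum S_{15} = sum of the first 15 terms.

1st diffs: -18, -30, -42.
2nd diffs: -12, -12 (constant).
Newton forward-difference form: a_m = -11 + (-18)·C(m-1,1) + (-12)·C(m-1,2).
Continuing: …, -155, -221, -299, -389, …, a_{15} = -1355.
Summing m = 1..15 (15 terms) gives -7515.

-7515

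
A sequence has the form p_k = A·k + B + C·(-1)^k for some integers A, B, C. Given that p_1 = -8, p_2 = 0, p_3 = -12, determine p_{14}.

Write the equations: A + B - C = -8; 2A + B + C = 0; 3A + B - C = -12.
Subtracting the first from the second: A + 2C = 8.
Subtracting the second from the third: A - 2C = -12.
Solving: C = 5, A = -2, then B = -1.
So p_k = -2·k + (-1) + 5·(-1)^k; at k=14 this is -24.

-24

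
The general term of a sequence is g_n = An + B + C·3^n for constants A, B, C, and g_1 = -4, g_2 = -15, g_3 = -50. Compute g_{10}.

-118087

Write the equations: A + B + 3C = -4; 2A + B + 9C = -15; 3A + B + 27C = -50.
Subtracting the first from the second: A + 6C = -11.
Subtracting the second from the third: A + 18C = -35.
Solving: C = -2, A = 1, then B = 1.
So g_n = 1·n + 1 + (-2)·3^n; at n=10 this is -118087.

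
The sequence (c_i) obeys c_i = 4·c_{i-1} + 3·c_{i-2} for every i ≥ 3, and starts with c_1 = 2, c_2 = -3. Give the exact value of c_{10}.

Iterate the recurrence:
c_3 = -6, c_4 = -33, c_5 = -150, c_6 = -699, c_7 = -3246, c_8 = -15081, c_9 = -70062, c_{10} = -325491.

-325491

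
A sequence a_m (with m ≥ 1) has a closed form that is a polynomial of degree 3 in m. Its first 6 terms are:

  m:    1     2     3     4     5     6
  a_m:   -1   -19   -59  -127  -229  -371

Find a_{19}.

-8587

1st diffs: -18, -40, -68, -102, -142.
2nd diffs: -22, -28, -34, -40.
3rd diffs: -6, -6, -6 (constant).
Newton forward-difference form: a_m = -1 + (-18)·C(m-1,1) + (-22)·C(m-1,2) + (-6)·C(m-1,3).
At m = 19: m-1 = 18, so a_{19} = -1 - 324 - 3366 - 4896 = -8587.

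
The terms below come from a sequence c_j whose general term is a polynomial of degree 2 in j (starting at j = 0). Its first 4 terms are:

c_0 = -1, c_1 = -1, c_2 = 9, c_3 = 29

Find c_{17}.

1359

1st diffs: 0, 10, 20.
2nd diffs: 10, 10 (constant).
So c_j = 5j^2 - 5j - 1.
Evaluating at j = 17 gives c_{17} = 1359.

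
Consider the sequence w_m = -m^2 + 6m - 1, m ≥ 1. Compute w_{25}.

-476

w_{25} = -1·25^2 + 6·25 - 1 = -476.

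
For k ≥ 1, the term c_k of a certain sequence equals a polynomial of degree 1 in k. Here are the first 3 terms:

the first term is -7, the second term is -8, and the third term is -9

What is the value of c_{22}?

-28

1st diffs: -1, -1 (constant).
So c_k = -k - 6.
Evaluating at k = 22 gives c_{22} = -28.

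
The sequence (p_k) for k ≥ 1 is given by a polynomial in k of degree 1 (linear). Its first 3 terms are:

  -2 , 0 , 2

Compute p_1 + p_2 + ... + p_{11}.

88

1st diffs: 2, 2 (constant).
So p_k = 2k - 4.
Continuing: …, 4, 6, 8, 10, …, p_{11} = 18.
Summing k = 1..11 (11 terms) gives 88.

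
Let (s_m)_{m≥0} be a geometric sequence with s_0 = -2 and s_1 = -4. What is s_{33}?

-17179869184

Common ratio r = 2.
s_m = (-2)·2^(m-0).
s_{33} = (-2)·2^33 = -17179869184.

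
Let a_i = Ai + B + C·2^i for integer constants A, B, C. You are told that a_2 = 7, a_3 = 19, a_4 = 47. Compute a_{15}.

Plug in i = 2, 3, 4: 2A + B + 4C = 7; 3A + B + 8C = 19; 4A + B + 16C = 47.
Subtracting the first from the second: A + 4C = 12.
Subtracting the second from the third: A + 8C = 28.
Solving: C = 4, A = -4, then B = -1.
Hence a_{15} = -4·15 + (-1) + 4·32768 = 131011.

131011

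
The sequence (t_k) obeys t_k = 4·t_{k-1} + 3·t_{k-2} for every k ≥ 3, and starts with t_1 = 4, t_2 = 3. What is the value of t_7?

10608

Compute successive terms:
t_3 = 24  t_4 = 105  t_5 = 492  t_6 = 2283  t_7 = 10608.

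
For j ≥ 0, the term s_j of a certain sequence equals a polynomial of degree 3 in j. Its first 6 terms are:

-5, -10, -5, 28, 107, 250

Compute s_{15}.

9160

1st diffs: -5, 5, 33, 79, 143.
2nd diffs: 10, 28, 46, 64.
3rd diffs: 18, 18, 18 (constant).
Newton forward-difference form: s_j = -5 + (-5)·C(j,1) + 10·C(j,2) + 18·C(j,3).
At j = 15: j = 15, so s_{15} = -5 - 75 + 1050 + 8190 = 9160.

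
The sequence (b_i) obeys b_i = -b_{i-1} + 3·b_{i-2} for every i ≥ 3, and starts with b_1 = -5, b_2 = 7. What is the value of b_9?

-2974

b_3 = -22;  b_4 = 43;  b_5 = -109;  b_6 = 238;  b_7 = -565;  b_8 = 1279;  b_9 = -2974.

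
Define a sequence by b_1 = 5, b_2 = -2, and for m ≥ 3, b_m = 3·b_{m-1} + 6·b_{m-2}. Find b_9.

Compute successive terms:
b_3 = 24  b_4 = 60  b_5 = 324  b_6 = 1332  b_7 = 5940  b_8 = 25812  b_9 = 113076.

113076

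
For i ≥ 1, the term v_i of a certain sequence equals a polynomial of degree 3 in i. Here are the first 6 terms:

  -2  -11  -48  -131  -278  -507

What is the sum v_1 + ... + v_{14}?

1st diffs: -9, -37, -83, -147, -229.
2nd diffs: -28, -46, -64, -82.
3rd diffs: -18, -18, -18 (constant).
Newton forward-difference form: v_i = -2 + (-9)·C(i-1,1) + (-28)·C(i-1,2) + (-18)·C(i-1,3).
Continuing: …, -836, -1283, -1866, -2603, …, v_{14} = -7451.
Summing i = 1..14 (14 terms) gives -29057.

-29057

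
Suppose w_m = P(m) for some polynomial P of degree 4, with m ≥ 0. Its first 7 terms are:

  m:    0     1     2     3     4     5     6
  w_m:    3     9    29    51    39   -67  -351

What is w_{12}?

1st diffs: 6, 20, 22, -12, -106, -284.
2nd diffs: 14, 2, -34, -94, -178.
3rd diffs: -12, -36, -60, -84.
4th diffs: -24, -24, -24 (constant).
So w_m = -m^4 + 4m^3 + 2m^2 + m + 3.
Evaluating at m = 12 gives w_{12} = -13521.

-13521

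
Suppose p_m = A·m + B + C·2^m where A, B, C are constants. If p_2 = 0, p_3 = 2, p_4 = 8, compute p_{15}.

Plug in m = 2, 3, 4: 2A + B + 4C = 0; 3A + B + 8C = 2; 4A + B + 16C = 8.
Subtracting the first from the second: A + 4C = 2.
Subtracting the second from the third: A + 8C = 6.
Solving: C = 1, A = -2, then B = 0.
Therefore p_{15} = -30 + 0 + 1·32768 = 32738.

32738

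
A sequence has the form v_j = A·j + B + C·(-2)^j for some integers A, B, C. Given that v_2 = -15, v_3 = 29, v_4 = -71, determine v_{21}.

The three given values yield: 2A + B + 4C = -15; 3A + B - 8C = 29; 4A + B + 16C = -71.
Subtracting the first from the second: A - 12C = 44.
Subtracting the second from the third: A + 24C = -100.
Solving: C = -4, A = -4, then B = 9.
Therefore v_{21} = -84 + 9 + (-4)·(-2097152) = 8388533.

8388533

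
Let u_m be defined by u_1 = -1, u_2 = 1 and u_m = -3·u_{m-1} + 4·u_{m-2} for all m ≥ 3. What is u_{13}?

u_3 = -7  u_4 = 25  u_5 = -103  …  u_{10} = 104857  u_{11} = -419431  u_{12} = 1677721  u_{13} = -6710887.
(Characteristic roots are 1 and -4.)

-6710887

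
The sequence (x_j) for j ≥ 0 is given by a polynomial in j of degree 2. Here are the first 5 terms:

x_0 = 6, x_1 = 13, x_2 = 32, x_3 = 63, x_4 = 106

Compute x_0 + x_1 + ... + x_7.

916

1st diffs: 7, 19, 31, 43.
2nd diffs: 12, 12, 12 (constant).
So x_j = 6j^2 + j + 6.
Continuing: 161, 228, 307.
Summing j = 0..7 (8 terms) gives 916.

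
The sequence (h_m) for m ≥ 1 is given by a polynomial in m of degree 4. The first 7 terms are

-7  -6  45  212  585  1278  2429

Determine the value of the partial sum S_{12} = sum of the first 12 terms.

1st diffs: 1, 51, 167, 373, 693, 1151.
2nd diffs: 50, 116, 206, 320, 458.
3rd diffs: 66, 90, 114, 138.
4th diffs: 24, 24, 24 (constant).
So h_m = m^4 + m^3 - 6m^2 - 3m.
Continuing: …, 4200, 6777, 10370, 15213, …, h_{12} = 21564.
Summing m = 1..12 (12 terms) gives 62660.

62660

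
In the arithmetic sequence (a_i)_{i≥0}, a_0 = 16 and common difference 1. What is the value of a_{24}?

a_i = 16 + (i - 0)·1.
a_{24} = 16 + 24·1 = 40.

40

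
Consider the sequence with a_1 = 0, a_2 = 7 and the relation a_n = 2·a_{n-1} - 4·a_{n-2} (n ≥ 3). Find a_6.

Applying the relation repeatedly:
a_3 = 14, a_4 = 0, a_5 = -56, a_6 = -112.

-112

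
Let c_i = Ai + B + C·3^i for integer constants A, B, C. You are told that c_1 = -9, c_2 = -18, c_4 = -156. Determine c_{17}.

Plug in i = 1, 2, 4: A + B + 3C = -9; 2A + B + 9C = -18; 4A + B + 81C = -156.
Subtracting the first from the second: A + 6C = -9.
Subtracting the second from the third: 2A + 72C = -138.
Solving: C = -2, A = 3, then B = -6.
Therefore c_{17} = 51 + (-6) + (-2)·129140163 = -258280281.

-258280281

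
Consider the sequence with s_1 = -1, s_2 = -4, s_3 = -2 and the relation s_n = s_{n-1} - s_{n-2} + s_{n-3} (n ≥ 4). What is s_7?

-2

Applying the relation repeatedly:
s_4 = 1;  s_5 = -1;  s_6 = -4;  s_7 = -2.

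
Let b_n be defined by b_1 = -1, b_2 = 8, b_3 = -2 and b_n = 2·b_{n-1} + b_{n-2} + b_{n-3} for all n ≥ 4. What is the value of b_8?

167

Iterate the recurrence:
b_4 = 3, b_5 = 12, b_6 = 25, b_7 = 65, b_8 = 167.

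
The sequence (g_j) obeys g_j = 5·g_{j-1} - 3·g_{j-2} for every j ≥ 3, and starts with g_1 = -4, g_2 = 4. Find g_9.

221216

Iterate the recurrence:
g_3 = 32; g_4 = 148; g_5 = 644; g_6 = 2776; g_7 = 11948; g_8 = 51412; g_9 = 221216.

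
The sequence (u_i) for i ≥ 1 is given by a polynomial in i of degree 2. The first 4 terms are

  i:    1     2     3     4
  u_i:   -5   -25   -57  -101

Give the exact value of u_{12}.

-885

1st diffs: -20, -32, -44.
2nd diffs: -12, -12 (constant).
Newton forward-difference form: u_i = -5 + (-20)·C(i-1,1) + (-12)·C(i-1,2).
At i = 12: i-1 = 11, so u_{12} = -5 - 220 - 660 = -885.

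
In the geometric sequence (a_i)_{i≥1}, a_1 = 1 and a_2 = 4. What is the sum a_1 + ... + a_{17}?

5726623061

Common ratio r = 4.
a_i = 1·4^(i-1).
S = 1·(4^17 - 1)/(4 - 1) = 1·(17179869184 - 1)/(3) = 5726623061.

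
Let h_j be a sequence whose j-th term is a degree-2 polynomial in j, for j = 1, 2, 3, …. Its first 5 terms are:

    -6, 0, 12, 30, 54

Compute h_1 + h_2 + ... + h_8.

1st diffs: 6, 12, 18, 24.
2nd diffs: 6, 6, 6 (constant).
Newton forward-difference form: h_j = -6 + 6·C(j-1,1) + 6·C(j-1,2).
Continuing: 84, 120, 162.
Summing j = 1..8 (8 terms) gives 456.

456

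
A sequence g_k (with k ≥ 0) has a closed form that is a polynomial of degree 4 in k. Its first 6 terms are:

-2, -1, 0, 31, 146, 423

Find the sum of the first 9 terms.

1st diffs: 1, 1, 31, 115, 277.
2nd diffs: 0, 30, 84, 162.
3rd diffs: 30, 54, 78.
4th diffs: 24, 24 (constant).
Newton forward-difference form: g_k = -2 + 1·C(k,1) + 30·C(k,3) + 24·C(k,4).
Continuing: 964, 1895, 3366.
Summing k = 0..8 (9 terms) gives 6822.

6822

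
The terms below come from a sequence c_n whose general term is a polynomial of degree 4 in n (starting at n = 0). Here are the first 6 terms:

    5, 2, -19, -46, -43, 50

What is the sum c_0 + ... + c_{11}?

1st diffs: -3, -21, -27, 3, 93.
2nd diffs: -18, -6, 30, 90.
3rd diffs: 12, 36, 60.
4th diffs: 24, 24 (constant).
Newton forward-difference form: c_n = 5 + (-3)·C(n,1) + (-18)·C(n,2) + 12·C(n,3) + 24·C(n,4).
Continuing: …, 317, 866, 1829, 3362, …, c_{11} = 8882.
Summing n = 0..11 (12 terms) gives 20850.

20850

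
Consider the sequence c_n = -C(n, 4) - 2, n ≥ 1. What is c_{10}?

-212

C(10, 4) = 210, so c_{10} = -212.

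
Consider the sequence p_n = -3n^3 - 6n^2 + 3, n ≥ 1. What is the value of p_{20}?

p_{20} = -3·20^3 - 6·20^2 + 3 = -26397.

-26397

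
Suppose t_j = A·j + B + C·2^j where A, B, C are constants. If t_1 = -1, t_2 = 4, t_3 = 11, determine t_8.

274

Plug in j = 1, 2, 3: A + B + 2C = -1; 2A + B + 4C = 4; 3A + B + 8C = 11.
Subtracting the first from the second: A + 2C = 5.
Subtracting the second from the third: A + 4C = 7.
Solving: C = 1, A = 3, then B = -6.
Hence t_8 = 3·8 + (-6) + 1·256 = 274.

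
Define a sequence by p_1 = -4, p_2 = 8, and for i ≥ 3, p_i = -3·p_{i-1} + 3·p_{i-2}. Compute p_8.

27432

Iterate the recurrence:
p_3 = -36  p_4 = 132  p_5 = -504  p_6 = 1908  p_7 = -7236  p_8 = 27432.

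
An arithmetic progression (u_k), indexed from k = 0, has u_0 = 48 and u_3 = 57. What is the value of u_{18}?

102

Common difference d = (57 - 48) / (3 - 0) = 3.
u_k = 48 + (k - 0)·3.
u_{18} = 48 + 18·3 = 102.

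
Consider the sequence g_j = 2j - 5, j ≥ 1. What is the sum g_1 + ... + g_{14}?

Over j = 1..14: Σj = 105.
Total = (2)·105 + (-5)·14 = 140.

140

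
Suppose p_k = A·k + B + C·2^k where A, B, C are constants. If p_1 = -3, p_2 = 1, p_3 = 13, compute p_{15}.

131005

Plug in k = 1, 2, 3: A + B + 2C = -3; 2A + B + 4C = 1; 3A + B + 8C = 13.
Subtracting the first from the second: A + 2C = 4.
Subtracting the second from the third: A + 4C = 12.
Solving: C = 4, A = -4, then B = -7.
Therefore p_{15} = -60 + (-7) + 4·32768 = 131005.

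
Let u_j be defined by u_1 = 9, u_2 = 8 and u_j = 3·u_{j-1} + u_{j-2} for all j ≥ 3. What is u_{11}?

459426

Applying the relation repeatedly:
u_3 = 33, u_4 = 107, u_5 = 354, u_6 = 1169, u_7 = 3861, u_8 = 12752, u_9 = 42117, u_{10} = 139103, u_{11} = 459426.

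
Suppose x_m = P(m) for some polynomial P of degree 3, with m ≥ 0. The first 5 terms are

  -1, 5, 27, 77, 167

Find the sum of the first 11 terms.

6919

1st diffs: 6, 22, 50, 90.
2nd diffs: 16, 28, 40.
3rd diffs: 12, 12 (constant).
So x_m = 2m^3 + 2m^2 + 2m - 1.
Continuing: …, 309, 515, 797, 1167, …, x_{10} = 2219.
Summing m = 0..10 (11 terms) gives 6919.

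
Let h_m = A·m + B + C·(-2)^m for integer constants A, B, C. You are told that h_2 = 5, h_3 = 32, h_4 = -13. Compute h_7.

Write the equations: 2A + B + 4C = 5; 3A + B - 8C = 32; 4A + B + 16C = -13.
Subtracting the first from the second: A - 12C = 27.
Subtracting the second from the third: A + 24C = -45.
Solving: C = -2, A = 3, then B = 7.
Therefore h_7 = 21 + 7 + (-2)·(-128) = 284.

284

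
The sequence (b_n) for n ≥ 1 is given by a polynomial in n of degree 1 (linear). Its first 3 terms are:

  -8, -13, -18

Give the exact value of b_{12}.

-63

1st diffs: -5, -5 (constant).
So b_n = -5n - 3.
Evaluating at n = 12 gives b_{12} = -63.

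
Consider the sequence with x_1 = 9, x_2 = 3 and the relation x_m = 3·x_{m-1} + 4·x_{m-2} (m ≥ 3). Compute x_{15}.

644245101

Step forward from the initial values:
x_3 = 45; x_4 = 147; x_5 = 621; …; x_{12} = 10066323; x_{13} = 40265325; x_{14} = 161061267; x_{15} = 644245101.
(Characteristic roots are 4 and -1.)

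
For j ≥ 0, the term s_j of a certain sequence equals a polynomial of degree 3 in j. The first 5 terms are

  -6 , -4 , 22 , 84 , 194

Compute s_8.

1st diffs: 2, 26, 62, 110.
2nd diffs: 24, 36, 48.
3rd diffs: 12, 12 (constant).
So s_j = 2j^3 + 6j^2 - 6j - 6.
Evaluating at j = 8 gives s_8 = 1354.

1354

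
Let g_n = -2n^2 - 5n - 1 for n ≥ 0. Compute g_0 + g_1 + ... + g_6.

-294

Over n = 0..6: Σn = 21, Σn² = 91.
Total = (-2)·91 + (-5)·21 + (-1)·7 = -294.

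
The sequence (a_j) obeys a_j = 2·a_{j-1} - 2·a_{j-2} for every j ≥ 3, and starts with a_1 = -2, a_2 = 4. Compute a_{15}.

Applying the relation repeatedly:
a_3 = 12; a_4 = 16; a_5 = 8; …; a_{12} = 256; a_{13} = 128; a_{14} = -256; a_{15} = -768.

-768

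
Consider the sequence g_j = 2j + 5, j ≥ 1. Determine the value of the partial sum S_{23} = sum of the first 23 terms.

667

Over j = 1..23: Σj = 276.
Total = (2)·276 + (5)·23 = 667.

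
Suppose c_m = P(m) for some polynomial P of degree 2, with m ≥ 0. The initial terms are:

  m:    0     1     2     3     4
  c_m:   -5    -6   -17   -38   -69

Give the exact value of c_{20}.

1st diffs: -1, -11, -21, -31.
2nd diffs: -10, -10, -10 (constant).
Newton forward-difference form: c_m = -5 + (-1)·C(m,1) + (-10)·C(m,2).
At m = 20: m = 20, so c_{20} = -5 - 20 - 1900 = -1925.

-1925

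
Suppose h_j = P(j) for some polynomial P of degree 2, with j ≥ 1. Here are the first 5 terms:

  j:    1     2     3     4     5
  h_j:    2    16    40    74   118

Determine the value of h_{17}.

1426

1st diffs: 14, 24, 34, 44.
2nd diffs: 10, 10, 10 (constant).
So h_j = 5j^2 - j - 2.
Evaluating at j = 17 gives h_{17} = 1426.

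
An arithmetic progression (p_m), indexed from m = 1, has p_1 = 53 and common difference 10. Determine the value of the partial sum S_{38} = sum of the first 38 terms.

p_m = 53 + (m - 1)·10.
p_{38} = 423; S = 38·(53 + 423)/2 = 9044.

9044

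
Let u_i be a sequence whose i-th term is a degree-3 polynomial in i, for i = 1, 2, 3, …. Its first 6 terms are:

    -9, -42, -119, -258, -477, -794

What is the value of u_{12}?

-5762

1st diffs: -33, -77, -139, -219, -317.
2nd diffs: -44, -62, -80, -98.
3rd diffs: -18, -18, -18 (constant).
So u_i = -3i^3 - 4i^2 - 2.
Evaluating at i = 12 gives u_{12} = -5762.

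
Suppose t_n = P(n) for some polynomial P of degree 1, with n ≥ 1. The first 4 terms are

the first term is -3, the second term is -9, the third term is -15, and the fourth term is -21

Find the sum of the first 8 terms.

1st diffs: -6, -6, -6 (constant).
So t_n = -6n + 3.
Continuing: -27, -33, -39, -45.
Summing n = 1..8 (8 terms) gives -192.

-192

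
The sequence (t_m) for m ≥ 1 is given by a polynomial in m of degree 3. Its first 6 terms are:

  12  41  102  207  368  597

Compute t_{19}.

15222

1st diffs: 29, 61, 105, 161, 229.
2nd diffs: 32, 44, 56, 68.
3rd diffs: 12, 12, 12 (constant).
So t_m = 2m^3 + 4m^2 + 3m + 3.
Evaluating at m = 19 gives t_{19} = 15222.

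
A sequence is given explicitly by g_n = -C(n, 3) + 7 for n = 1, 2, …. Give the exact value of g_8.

C(8, 3) = 56, so g_8 = -49.

-49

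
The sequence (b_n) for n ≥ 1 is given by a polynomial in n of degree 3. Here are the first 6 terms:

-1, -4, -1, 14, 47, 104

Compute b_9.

1st diffs: -3, 3, 15, 33, 57.
2nd diffs: 6, 12, 18, 24.
3rd diffs: 6, 6, 6 (constant).
So b_n = n^3 - 3n^2 - n + 2.
Evaluating at n = 9 gives b_9 = 479.

479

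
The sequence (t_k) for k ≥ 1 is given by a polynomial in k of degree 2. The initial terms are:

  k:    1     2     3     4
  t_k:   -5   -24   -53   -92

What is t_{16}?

-1340

1st diffs: -19, -29, -39.
2nd diffs: -10, -10 (constant).
Newton forward-difference form: t_k = -5 + (-19)·C(k-1,1) + (-10)·C(k-1,2).
At k = 16: k-1 = 15, so t_{16} = -5 - 285 - 1050 = -1340.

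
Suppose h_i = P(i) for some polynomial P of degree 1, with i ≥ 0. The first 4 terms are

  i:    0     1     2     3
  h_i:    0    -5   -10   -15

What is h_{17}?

1st diffs: -5, -5, -5 (constant).
So h_i = -5i.
Evaluating at i = 17 gives h_{17} = -85.

-85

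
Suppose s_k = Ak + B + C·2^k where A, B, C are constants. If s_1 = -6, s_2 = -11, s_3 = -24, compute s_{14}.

The three given values yield: A + B + 2C = -6; 2A + B + 4C = -11; 3A + B + 8C = -24.
Subtracting the first from the second: A + 2C = -5.
Subtracting the second from the third: A + 4C = -13.
Solving: C = -4, A = 3, then B = -1.
Therefore s_{14} = 42 + (-1) + (-4)·16384 = -65495.

-65495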